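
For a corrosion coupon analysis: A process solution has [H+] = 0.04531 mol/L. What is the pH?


pH = −log10[H+]
pH = −log10(0.04531) = 1.34

1.34


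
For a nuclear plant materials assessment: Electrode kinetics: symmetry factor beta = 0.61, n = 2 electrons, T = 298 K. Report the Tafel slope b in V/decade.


Apply the Tafel slope relation: b = 2.303*R*T/(beta*n*F)
Numerator: 2.303 * 8.314 * 298 = 5705.85
Denominator: 0.61 * 2 * 96485 = 117711.7
b = 5705.85 / 117711.7 = 0.0485 V/decade

0.0485 V/decade


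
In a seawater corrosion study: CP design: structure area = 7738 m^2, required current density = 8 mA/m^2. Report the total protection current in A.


I = area * current density, then convert mA → A (÷1000)
I = 7738 * 8 / 1000 = 61.9 A

61.9 A


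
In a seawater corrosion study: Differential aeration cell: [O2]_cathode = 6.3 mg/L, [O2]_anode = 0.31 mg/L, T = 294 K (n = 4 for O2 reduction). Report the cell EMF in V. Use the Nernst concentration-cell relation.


Apply the Nernst concentration-cell relation: E = (RT/nF)*ln(C_cathode/C_anode)
RT/nF = 8.314*294/(4*96485) = 0.00633341 V
ln(6.3/0.31) = 3.01173
E = 0.00633341 * 3.01173 = 0.01907 V

0.01907 V


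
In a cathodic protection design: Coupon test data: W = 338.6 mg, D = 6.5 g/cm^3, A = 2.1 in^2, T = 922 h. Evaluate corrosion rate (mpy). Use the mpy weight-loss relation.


Apply the mpy weight-loss relation: CR = 534 * W / (D * A * T)
Numerator: 534 * 338.6 = 180812.4
Denominator: 6.5 * 2.1 * 922 = 12585.3
CR = 180812.4 / 12585.3 = 14.36695 mpy

14.36695 mpy


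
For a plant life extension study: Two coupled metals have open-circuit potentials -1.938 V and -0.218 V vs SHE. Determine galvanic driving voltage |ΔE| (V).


Driving voltage is the absolute potential difference.
|ΔE| = |-1.938 − (-0.218)| = 1.72 V

1.72 V


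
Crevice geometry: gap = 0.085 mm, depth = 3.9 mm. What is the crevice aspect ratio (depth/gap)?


Aspect ratio = depth / gap
Ratio = 3.9 / 0.085 = 45.9

45.9


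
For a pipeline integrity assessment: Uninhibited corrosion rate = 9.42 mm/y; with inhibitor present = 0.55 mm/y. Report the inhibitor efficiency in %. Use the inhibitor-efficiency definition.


Apply the inhibitor-efficiency definition: IE = (CR_blank − CR_inh)/CR_blank × 100
IE = (9.42 − 0.55) / 9.42 × 100
IE = 8.87 / 9.42 × 100 = 94.2 %

94.2 %


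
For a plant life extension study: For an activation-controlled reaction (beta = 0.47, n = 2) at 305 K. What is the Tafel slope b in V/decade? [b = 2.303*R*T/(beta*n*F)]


Apply the Tafel slope relation: b = 2.303*R*T/(beta*n*F)
Numerator: 2.303 * 8.314 * 305 = 5839.88
Denominator: 0.47 * 2 * 96485 = 90695.9
b = 5839.88 / 90695.9 = 0.064 V/decade

0.064 V/decade


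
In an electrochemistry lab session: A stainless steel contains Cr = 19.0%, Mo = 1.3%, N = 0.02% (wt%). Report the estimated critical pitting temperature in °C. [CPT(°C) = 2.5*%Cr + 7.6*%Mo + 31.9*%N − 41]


Apply the ASTM G48 empirical CPT estimate: CPT(°C) = 2.5*%Cr + 7.6*%Mo + 31.9*%N − 41
2.5*19.0 = 47.5; 7.6*1.3 = 9.88; 31.9*0.02 = 0.638
CPT = 47.5 + 9.88 + 0.638 − 41 = 17.018 °C
Rounded to 0.1 °C: CPT ≈ 17.0 °C

17.0 °C


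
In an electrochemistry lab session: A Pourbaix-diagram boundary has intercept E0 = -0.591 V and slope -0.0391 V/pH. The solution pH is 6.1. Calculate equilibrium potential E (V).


Apply the Pourbaix line equation: E = E0 + slope*pH
E = -0.591 + (-0.0391)*6.1 = -0.591 + (-0.23851) = -0.82951 V
Rounded to 3 decimal places: E = -0.830 V

-0.830 V


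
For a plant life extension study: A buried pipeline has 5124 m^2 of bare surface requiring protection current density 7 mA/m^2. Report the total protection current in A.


I = area * current density, then convert mA → A (÷1000)
I = 5124 * 7 / 1000 = 35.87 A

35.87 A


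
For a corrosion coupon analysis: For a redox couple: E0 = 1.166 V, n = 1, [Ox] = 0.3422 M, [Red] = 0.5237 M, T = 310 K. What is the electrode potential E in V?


Apply the Nernst equation: E = E0 + (RT/nF)*ln([Ox]/[Red])
Step 1: RT/nF = 8.314*310/(1*96485) = 0.02671234 V
Step 2: [Ox]/[Red] = 0.3422/0.5237 = 0.653428
Step 3: ln(0.653428) = -0.425523
Step 4: correction = 0.02671234 * -0.425523 = -0.011 V
E = 1.166 + -0.011 = 1.155 V

1.155 V


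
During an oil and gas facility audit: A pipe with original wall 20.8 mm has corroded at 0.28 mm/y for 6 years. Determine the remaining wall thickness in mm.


Remaining wall = original − CR × time
t = 20.8 − 0.28*6 = 20.8 − 1.68 = 19.12 mm

19.12 mm


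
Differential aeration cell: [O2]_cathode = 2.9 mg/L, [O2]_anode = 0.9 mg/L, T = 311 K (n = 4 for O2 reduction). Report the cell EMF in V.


Apply the Nernst concentration-cell relation: E = (RT/nF)*ln(C_cathode/C_anode)
RT/nF = 8.314*311/(4*96485) = 0.00669963 V
ln(2.9/0.9) = 1.17007
E = 0.00669963 * 1.17007 = 0.00784 V

0.00784 V


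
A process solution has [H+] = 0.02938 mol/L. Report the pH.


pH = −log10[H+]
pH = −log10(0.02938) = 1.53

1.53


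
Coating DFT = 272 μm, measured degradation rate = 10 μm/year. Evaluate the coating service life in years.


Service life = thickness / degradation rate
Life = 272 / 10 = 27.2 years

27.2 years


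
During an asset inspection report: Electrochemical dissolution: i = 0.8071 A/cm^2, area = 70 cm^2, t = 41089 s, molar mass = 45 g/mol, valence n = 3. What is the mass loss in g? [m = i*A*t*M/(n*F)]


Apply Faraday's law: m = i*A*t*M / (n*F)
Total charge passed Q = i*A*t = 0.8071*70*41089 = 2321405.233 C
m = Q*M/(n*F) = 2321405.233*45/(3*96485) = 360.89629 g

360.89629 g


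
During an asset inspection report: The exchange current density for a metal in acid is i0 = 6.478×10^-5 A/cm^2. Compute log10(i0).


i0 = 6.478×10^-5 A/cm^2
log10(i0) = -4.189

-4.189


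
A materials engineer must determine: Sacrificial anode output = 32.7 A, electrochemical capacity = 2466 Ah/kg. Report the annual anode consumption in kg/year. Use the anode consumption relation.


Annual consumption = current * hours per year / capacity
Rate = 32.7 * 8760 / 2466 = 116.2 kg/year

116.2 kg/year


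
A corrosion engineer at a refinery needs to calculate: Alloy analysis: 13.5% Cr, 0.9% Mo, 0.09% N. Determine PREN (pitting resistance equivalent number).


Apply the PREN formula: PREN = Cr + 3.3*Mo + 16*N
PREN = 13.5 + 3.3*0.9 + 16*0.09
PREN = 13.5 + 2.97 + 1.44 = 17.91

17.91


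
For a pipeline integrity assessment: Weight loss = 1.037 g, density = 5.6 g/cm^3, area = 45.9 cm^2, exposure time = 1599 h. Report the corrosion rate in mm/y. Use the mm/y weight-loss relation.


Apply the mm/y weight-loss relation: CR = 87600 * W / (D * A * T)
Numerator: 87600 * 1.037 = 90841.2
Denominator: 5.6 * 45.9 * 1599 = 411006.96
CR = 90841.2 / 411006.96 = 0.221 mm/y

0.221 mm/y


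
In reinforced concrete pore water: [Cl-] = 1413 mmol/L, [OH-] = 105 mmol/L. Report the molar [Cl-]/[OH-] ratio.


Threshold parameter = [Cl-] / [OH-] (molar basis; both in mmol/L, so units cancel)
Ratio = 1413 / 105 = 13.46

13.46


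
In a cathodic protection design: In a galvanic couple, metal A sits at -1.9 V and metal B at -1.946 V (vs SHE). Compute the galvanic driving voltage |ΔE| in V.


Driving voltage is the absolute potential difference.
|ΔE| = |-1.9 − (-1.946)| = 0.046 V

0.046 V


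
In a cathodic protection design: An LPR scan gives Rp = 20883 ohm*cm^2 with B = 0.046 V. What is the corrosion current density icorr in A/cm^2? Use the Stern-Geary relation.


Apply the Stern-Geary relation: icorr = B / Rp
icorr = 0.046 / 20883 = 2.203×10^-6 A/cm^2

2.203×10^-6 A/cm^2


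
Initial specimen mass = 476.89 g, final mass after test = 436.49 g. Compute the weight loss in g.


Weight loss = initial − final
WL = 476.89 − 436.49 = 40.4 g

40.4 g


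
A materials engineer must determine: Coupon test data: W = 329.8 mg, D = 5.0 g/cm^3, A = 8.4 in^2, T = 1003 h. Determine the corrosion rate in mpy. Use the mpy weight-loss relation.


Apply the mpy weight-loss relation: CR = 534 * W / (D * A * T)
Numerator: 534 * 329.8 = 176113.2
Denominator: 5.0 * 8.4 * 1003 = 42126.0
CR = 176113.2 / 42126.0 = 4.18063 mpy

4.18063 mpy


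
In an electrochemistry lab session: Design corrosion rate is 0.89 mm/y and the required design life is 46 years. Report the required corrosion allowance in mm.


Corrosion allowance = CR × design life
CA = 0.89 * 46 = 40.94 mm

40.94 mm


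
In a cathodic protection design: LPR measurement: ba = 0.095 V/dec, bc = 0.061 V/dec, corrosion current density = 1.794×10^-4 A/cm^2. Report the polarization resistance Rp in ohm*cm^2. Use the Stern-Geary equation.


Apply the Stern-Geary equation: Rp = ba*bc / (2.303*icorr*(ba+bc))
ba*bc = 0.095*0.061 = 0.005795
ba+bc = 0.156; 2.303*icorr*(ba+bc) = 2.303*1.794×10^-4*0.156 = 6.4452679×10^-5
Rp = 0.005795 / 6.4452679×10^-5 = 89.9 ohm*cm^2

89.9 ohm*cm^2


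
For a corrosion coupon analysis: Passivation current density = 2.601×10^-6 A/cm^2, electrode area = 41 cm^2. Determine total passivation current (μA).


I = i_pass * A, then convert A → μA (×10^6)
I = 2.601×10^-6 * 41 * 10^6 = 106.64 μA

106.64 μA


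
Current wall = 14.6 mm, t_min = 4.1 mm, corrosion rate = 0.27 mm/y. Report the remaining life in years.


Apply the remaining-life relation: RL = (t_current − t_min) / CR
RL = (14.6 − 4.1) / 0.27 = 10.5 / 0.27 = 38.9 years

38.9 years


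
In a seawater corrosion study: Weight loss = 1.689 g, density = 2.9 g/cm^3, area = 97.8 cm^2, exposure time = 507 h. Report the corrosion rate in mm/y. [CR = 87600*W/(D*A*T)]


Apply the mm/y weight-loss relation: CR = 87600 * W / (D * A * T)
Numerator: 87600 * 1.689 = 147956.4
Denominator: 2.9 * 97.8 * 507 = 143795.34
CR = 147956.4 / 143795.34 = 1.0289 mm/y

1.0289 mm/y


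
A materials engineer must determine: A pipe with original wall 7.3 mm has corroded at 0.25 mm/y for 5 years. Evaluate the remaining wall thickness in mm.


Remaining wall = original − CR × time
t = 7.3 − 0.25*5 = 7.3 − 1.25 = 6.05 mm

6.05 mm


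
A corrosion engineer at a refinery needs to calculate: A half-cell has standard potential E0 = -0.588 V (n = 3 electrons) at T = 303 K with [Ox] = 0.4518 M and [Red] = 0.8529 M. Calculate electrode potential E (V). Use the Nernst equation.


Apply the Nernst equation: E = E0 + (RT/nF)*ln([Ox]/[Red])
Step 1: RT/nF = 8.314*303/(3*96485) = 0.00870305 V
Step 2: [Ox]/[Red] = 0.4518/0.8529 = 0.529722
Step 3: ln(0.529722) = -0.635403
Step 4: correction = 0.00870305 * -0.635403 = -0.006 V
E = -0.588 + -0.006 = -0.594 V

-0.594 V


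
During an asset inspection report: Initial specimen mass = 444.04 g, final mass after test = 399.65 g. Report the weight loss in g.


Weight loss = initial − final
WL = 444.04 − 399.65 = 44.39 g

44.39 g


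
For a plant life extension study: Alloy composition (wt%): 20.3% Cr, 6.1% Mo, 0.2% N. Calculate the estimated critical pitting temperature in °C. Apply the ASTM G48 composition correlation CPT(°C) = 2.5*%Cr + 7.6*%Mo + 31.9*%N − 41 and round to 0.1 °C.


Apply the ASTM G48 empirical CPT estimate: CPT(°C) = 2.5*%Cr + 7.6*%Mo + 31.9*%N − 41
2.5*20.3 = 50.75; 7.6*6.1 = 46.36; 31.9*0.2 = 6.38
CPT = 50.75 + 46.36 + 6.38 − 41 = 62.49 °C
Rounded to 0.1 °C: CPT ≈ 62.5 °C

62.5 °C


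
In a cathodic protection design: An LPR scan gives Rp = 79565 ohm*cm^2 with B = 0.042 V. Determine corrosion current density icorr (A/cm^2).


Apply the Stern-Geary relation: icorr = B / Rp
icorr = 0.042 / 79565 = 5.279×10^-7 A/cm^2

5.279×10^-7 A/cm^2


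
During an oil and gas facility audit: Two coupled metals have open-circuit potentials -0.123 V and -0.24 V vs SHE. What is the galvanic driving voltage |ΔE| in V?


Driving voltage is the absolute potential difference.
|ΔE| = |-0.123 − (-0.24)| = 0.117 V

0.117 V


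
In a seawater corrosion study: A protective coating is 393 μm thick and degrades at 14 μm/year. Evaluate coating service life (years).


Service life = thickness / degradation rate
Life = 393 / 14 = 28.1 years

28.1 years


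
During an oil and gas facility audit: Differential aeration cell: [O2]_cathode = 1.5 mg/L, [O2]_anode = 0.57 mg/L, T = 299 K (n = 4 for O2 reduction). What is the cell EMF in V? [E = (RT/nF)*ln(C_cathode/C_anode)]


Apply the Nernst concentration-cell relation: E = (RT/nF)*ln(C_cathode/C_anode)
RT/nF = 8.314*299/(4*96485) = 0.00644112 V
ln(1.5/0.57) = 0.96758
E = 0.00644112 * 0.96758 = 0.00623 V

0.00623 V


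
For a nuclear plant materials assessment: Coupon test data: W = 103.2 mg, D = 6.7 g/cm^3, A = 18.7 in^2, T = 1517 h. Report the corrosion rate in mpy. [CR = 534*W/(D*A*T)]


Apply the mpy weight-loss relation: CR = 534 * W / (D * A * T)
Numerator: 534 * 103.2 = 55108.8
Denominator: 6.7 * 18.7 * 1517 = 190064.93
CR = 55108.8 / 190064.93 = 0.28995 mpy

0.28995 mpy


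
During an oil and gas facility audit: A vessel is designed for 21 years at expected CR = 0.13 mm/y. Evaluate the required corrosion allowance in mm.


Corrosion allowance = CR × design life
CA = 0.13 * 21 = 2.73 mm

2.73 mm


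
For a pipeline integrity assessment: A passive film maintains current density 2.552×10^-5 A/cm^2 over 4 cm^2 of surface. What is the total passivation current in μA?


I = i_pass * A, then convert A → μA (×10^6)
I = 2.552×10^-5 * 4 * 10^6 = 102.08 μA

102.08 μA


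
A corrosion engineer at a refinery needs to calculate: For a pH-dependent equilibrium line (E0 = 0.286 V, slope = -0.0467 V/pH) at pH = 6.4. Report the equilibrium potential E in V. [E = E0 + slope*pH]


Apply the Pourbaix line equation: E = E0 + slope*pH
E = 0.286 + (-0.0467)*6.4 = 0.286 + (-0.29888) = -0.01288 V
Rounded to 3 decimal places: E = -0.013 V

-0.013 V


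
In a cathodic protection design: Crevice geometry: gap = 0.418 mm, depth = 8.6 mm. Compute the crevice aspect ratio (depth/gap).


Aspect ratio = depth / gap
Ratio = 8.6 / 0.418 = 20.6

20.6


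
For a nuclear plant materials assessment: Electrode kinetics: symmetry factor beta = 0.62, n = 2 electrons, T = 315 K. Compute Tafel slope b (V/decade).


Apply the Tafel slope relation: b = 2.303*R*T/(beta*n*F)
Numerator: 2.303 * 8.314 * 315 = 6031.35
Denominator: 0.62 * 2 * 96485 = 119641.4
b = 6031.35 / 119641.4 = 0.05 V/decade

0.05 V/decade


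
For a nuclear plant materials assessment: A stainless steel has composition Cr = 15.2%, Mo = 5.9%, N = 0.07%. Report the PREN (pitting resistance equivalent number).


Apply the PREN formula: PREN = Cr + 3.3*Mo + 16*N
PREN = 15.2 + 3.3*5.9 + 16*0.07
PREN = 15.2 + 19.47 + 1.12 = 35.79

35.79


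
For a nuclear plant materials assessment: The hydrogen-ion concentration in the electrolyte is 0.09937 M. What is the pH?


pH = −log10[H+]
pH = −log10(0.09937) = 1.0

1.0


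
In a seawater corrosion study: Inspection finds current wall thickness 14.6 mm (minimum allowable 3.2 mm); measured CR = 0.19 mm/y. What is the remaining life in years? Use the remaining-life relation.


Apply the remaining-life relation: RL = (t_current − t_min) / CR
RL = (14.6 − 3.2) / 0.19 = 11.4 / 0.19 = 60.0 years

60.0 years


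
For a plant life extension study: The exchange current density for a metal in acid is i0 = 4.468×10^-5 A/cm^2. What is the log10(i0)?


i0 = 4.468×10^-5 A/cm^2
log10(i0) = -4.35

-4.35


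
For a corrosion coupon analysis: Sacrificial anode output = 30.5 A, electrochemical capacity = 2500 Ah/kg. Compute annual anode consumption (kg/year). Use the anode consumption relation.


Annual consumption = current * hours per year / capacity
Rate = 30.5 * 8760 / 2500 = 106.9 kg/year

106.9 kg/year


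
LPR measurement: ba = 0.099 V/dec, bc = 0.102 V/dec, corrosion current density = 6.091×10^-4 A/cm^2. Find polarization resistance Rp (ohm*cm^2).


Apply the Stern-Geary equation: Rp = ba*bc / (2.303*icorr*(ba+bc))
ba*bc = 0.099*0.102 = 0.010098
ba+bc = 0.201; 2.303*icorr*(ba+bc) = 2.303*6.091×10^-4*0.201 = 2.8195422×10^-4
Rp = 0.010098 / 2.8195422×10^-4 = 35.8 ohm*cm^2

35.8 ohm*cm^2


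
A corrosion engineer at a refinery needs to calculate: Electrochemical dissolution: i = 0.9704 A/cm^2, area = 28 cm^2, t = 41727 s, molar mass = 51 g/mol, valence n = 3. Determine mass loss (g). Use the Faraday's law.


Apply Faraday's law: m = i*A*t*M / (n*F)
Total charge passed Q = i*A*t = 0.9704*28*41727 = 1133772.6624 C
m = Q*M/(n*F) = 1133772.6624*51/(3*96485) = 199.76302 g

199.76302 g


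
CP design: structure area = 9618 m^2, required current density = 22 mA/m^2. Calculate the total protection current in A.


I = area * current density, then convert mA → A (÷1000)
I = 9618 * 22 / 1000 = 211.6 A

211.6 A


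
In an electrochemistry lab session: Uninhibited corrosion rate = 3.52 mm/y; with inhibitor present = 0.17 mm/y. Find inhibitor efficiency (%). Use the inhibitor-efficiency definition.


Apply the inhibitor-efficiency definition: IE = (CR_blank − CR_inh)/CR_blank × 100
IE = (3.52 − 0.17) / 3.52 × 100
IE = 3.35 / 3.52 × 100 = 95.2 %

95.2 %


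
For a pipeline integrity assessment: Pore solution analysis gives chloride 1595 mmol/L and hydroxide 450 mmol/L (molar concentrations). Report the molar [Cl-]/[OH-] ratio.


Threshold parameter = [Cl-] / [OH-] (molar basis; both in mmol/L, so units cancel)
Ratio = 1595 / 450 = 3.54

3.54


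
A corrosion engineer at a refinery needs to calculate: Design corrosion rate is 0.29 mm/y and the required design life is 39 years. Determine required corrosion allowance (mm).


Corrosion allowance = CR × design life
CA = 0.29 * 39 = 11.31 mm

11.31 mm


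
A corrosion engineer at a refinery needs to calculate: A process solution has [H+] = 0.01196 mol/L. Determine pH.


pH = −log10[H+]
pH = −log10(0.01196) = 1.92

1.92


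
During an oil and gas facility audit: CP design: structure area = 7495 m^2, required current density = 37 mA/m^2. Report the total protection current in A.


I = area * current density, then convert mA → A (÷1000)
I = 7495 * 37 / 1000 = 277.32 A

277.32 A


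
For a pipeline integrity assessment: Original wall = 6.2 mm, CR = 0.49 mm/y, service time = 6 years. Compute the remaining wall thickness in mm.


Remaining wall = original − CR × time
t = 6.2 − 0.49*6 = 6.2 − 2.94 = 3.26 mm

3.26 mm


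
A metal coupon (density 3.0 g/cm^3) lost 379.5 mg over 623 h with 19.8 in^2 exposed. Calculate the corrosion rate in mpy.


Apply the mpy weight-loss relation: CR = 534 * W / (D * A * T)
Numerator: 534 * 379.5 = 202653.0
Denominator: 3.0 * 19.8 * 623 = 37006.2
CR = 202653.0 / 37006.2 = 5.4762 mpy

5.4762 mpy


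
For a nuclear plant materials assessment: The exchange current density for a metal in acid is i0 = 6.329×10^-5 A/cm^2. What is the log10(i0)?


i0 = 6.329×10^-5 A/cm^2
log10(i0) = -4.199

-4.199


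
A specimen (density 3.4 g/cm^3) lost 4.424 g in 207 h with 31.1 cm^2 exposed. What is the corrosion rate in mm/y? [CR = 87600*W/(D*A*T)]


Apply the mm/y weight-loss relation: CR = 87600 * W / (D * A * T)
Numerator: 87600 * 4.424 = 387542.4
Denominator: 3.4 * 31.1 * 207 = 21888.18
CR = 387542.4 / 21888.18 = 17.705556 mm/y

17.705556 mm/y


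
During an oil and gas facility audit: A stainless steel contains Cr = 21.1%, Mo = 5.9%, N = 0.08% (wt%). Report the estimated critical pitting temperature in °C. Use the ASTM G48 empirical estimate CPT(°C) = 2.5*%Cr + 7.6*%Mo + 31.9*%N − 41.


Apply the ASTM G48 empirical CPT estimate: CPT(°C) = 2.5*%Cr + 7.6*%Mo + 31.9*%N − 41
2.5*21.1 = 52.75; 7.6*5.9 = 44.84; 31.9*0.08 = 2.552
CPT = 52.75 + 44.84 + 2.552 − 41 = 59.142 °C
Rounded to 0.1 °C: CPT ≈ 59.1 °C

59.1 °C


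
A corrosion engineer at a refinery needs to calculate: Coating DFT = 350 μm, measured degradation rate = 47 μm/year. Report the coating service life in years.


Service life = thickness / degradation rate
Life = 350 / 47 = 7.4 years

7.4 years


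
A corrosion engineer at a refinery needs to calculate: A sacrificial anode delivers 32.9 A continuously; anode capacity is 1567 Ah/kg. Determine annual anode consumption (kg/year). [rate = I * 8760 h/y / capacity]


Annual consumption = current * hours per year / capacity
Rate = 32.9 * 8760 / 1567 = 183.9 kg/year

183.9 kg/year


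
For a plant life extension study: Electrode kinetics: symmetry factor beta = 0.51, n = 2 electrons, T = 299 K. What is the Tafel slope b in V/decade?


Apply the Tafel slope relation: b = 2.303*R*T/(beta*n*F)
Numerator: 2.303 * 8.314 * 299 = 5725.0
Denominator: 0.51 * 2 * 96485 = 98414.7
b = 5725.0 / 98414.7 = 0.058 V/decade

0.058 V/decade


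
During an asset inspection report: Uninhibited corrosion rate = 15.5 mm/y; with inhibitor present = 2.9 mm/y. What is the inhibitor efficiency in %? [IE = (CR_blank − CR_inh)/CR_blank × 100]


Apply the inhibitor-efficiency definition: IE = (CR_blank − CR_inh)/CR_blank × 100
IE = (15.5 − 2.9) / 15.5 × 100
IE = 12.6 / 15.5 × 100 = 81.3 %

81.3 %


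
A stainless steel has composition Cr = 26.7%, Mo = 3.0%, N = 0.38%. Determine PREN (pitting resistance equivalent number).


Apply the PREN formula: PREN = Cr + 3.3*Mo + 16*N
PREN = 26.7 + 3.3*3.0 + 16*0.38
PREN = 26.7 + 9.9 + 6.08 = 42.68

42.68


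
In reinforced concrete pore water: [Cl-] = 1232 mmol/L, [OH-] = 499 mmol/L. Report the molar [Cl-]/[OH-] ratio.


Threshold parameter = [Cl-] / [OH-] (molar basis; both in mmol/L, so units cancel)
Ratio = 1232 / 499 = 2.47

2.47


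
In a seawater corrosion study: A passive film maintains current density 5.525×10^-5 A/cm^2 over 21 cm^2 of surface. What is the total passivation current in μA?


I = i_pass * A, then convert A → μA (×10^6)
I = 5.525×10^-5 * 21 * 10^6 = 1160.25 μA

1160.25 μA


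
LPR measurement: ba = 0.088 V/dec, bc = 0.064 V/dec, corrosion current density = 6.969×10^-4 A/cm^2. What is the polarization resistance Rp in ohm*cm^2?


Apply the Stern-Geary equation: Rp = ba*bc / (2.303*icorr*(ba+bc))
ba*bc = 0.088*0.064 = 0.005632
ba+bc = 0.152; 2.303*icorr*(ba+bc) = 2.303*6.969×10^-4*0.152 = 2.4395403×10^-4
Rp = 0.005632 / 2.4395403×10^-4 = 23.09 ohm*cm^2

23.09 ohm*cm^2


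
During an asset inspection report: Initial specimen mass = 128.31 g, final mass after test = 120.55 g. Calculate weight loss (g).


Weight loss = initial − final
WL = 128.31 − 120.55 = 7.76 g

7.76 g


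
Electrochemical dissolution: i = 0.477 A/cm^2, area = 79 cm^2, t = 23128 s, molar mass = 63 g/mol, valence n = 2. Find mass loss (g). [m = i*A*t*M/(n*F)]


Apply Faraday's law: m = i*A*t*M / (n*F)
Total charge passed Q = i*A*t = 0.477*79*23128 = 871532.424 C
m = Q*M/(n*F) = 871532.424*63/(2*96485) = 284.5341 g

284.5341 g


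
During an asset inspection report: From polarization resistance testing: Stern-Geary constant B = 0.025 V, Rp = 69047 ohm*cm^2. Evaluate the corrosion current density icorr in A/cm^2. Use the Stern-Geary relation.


Apply the Stern-Geary relation: icorr = B / Rp
icorr = 0.025 / 69047 = 3.621×10^-7 A/cm^2

3.621×10^-7 A/cm^2


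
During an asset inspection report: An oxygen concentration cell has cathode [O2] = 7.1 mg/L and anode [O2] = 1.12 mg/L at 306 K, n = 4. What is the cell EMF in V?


Apply the Nernst concentration-cell relation: E = (RT/nF)*ln(C_cathode/C_anode)
RT/nF = 8.314*306/(4*96485) = 0.00659192 V
ln(7.1/1.12) = 1.84677
E = 0.00659192 * 1.84677 = 0.01217 V

0.01217 V


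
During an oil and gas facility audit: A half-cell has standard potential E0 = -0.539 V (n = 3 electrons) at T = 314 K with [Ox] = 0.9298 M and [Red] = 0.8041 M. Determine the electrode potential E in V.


Apply the Nernst equation: E = E0 + (RT/nF)*ln([Ox]/[Red])
Step 1: RT/nF = 8.314*314/(3*96485) = 0.009019 V
Step 2: [Ox]/[Red] = 0.9298/0.8041 = 1.156324
Step 3: ln(1.156324) = 0.145246
Step 4: correction = 0.009019 * 0.145246 = 0.0013 V
E = -0.539 + 0.0013 = -0.5377 V

-0.5377 V


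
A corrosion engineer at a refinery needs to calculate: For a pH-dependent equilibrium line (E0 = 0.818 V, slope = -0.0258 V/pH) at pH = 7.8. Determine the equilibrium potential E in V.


Apply the Pourbaix line equation: E = E0 + slope*pH
E = 0.818 + (-0.0258)*7.8 = 0.818 + (-0.20124) = 0.61676 V
Rounded to 4 decimal places: E = 0.6168 V

0.6168 V


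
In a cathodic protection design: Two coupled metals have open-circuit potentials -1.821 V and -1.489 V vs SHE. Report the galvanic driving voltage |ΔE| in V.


Driving voltage is the absolute potential difference.
|ΔE| = |-1.821 − (-1.489)| = 0.332 V

0.332 V


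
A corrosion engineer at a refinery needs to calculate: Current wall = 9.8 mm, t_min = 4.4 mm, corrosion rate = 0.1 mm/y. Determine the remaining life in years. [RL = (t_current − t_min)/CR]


Apply the remaining-life relation: RL = (t_current − t_min) / CR
RL = (9.8 − 4.4) / 0.1 = 5.4 / 0.1 = 54.0 years

54.0 years


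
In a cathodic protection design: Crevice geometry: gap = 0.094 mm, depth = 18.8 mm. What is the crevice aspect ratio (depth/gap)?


Aspect ratio = depth / gap
Ratio = 18.8 / 0.094 = 200.0

200.0


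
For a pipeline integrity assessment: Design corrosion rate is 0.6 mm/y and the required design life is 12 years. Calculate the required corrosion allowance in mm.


Corrosion allowance = CR × design life
CA = 0.6 * 12 = 7.2 mm

7.2 mm


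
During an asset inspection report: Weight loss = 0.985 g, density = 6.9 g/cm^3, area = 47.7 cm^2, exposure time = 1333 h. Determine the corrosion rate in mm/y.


Apply the mm/y weight-loss relation: CR = 87600 * W / (D * A * T)
Numerator: 87600 * 0.985 = 86286.0
Denominator: 6.9 * 47.7 * 1333 = 438730.29
CR = 86286.0 / 438730.29 = 0.19667 mm/y

0.19667 mm/y


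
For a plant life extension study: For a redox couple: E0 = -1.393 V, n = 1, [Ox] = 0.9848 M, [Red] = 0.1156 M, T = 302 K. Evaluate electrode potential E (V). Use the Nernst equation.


Apply the Nernst equation: E = E0 + (RT/nF)*ln([Ox]/[Red])
Step 1: RT/nF = 8.314*302/(1*96485) = 0.02602299 V
Step 2: [Ox]/[Red] = 0.9848/0.1156 = 8.519031
Step 3: ln(8.519031) = 2.142303
Step 4: correction = 0.02602299 * 2.142303 = 0.0557 V
E = -1.393 + 0.0557 = -1.3373 V

-1.3373 V


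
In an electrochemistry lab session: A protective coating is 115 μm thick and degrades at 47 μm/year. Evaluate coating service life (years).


Service life = thickness / degradation rate
Life = 115 / 47 = 2.4 years

2.4 years


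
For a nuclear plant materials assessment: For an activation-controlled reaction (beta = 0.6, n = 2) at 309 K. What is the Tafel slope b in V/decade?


Apply the Tafel slope relation: b = 2.303*R*T/(beta*n*F)
Numerator: 2.303 * 8.314 * 309 = 5916.47
Denominator: 0.6 * 2 * 96485 = 115782.0
b = 5916.47 / 115782.0 = 0.051 V/decade

0.051 V/decade


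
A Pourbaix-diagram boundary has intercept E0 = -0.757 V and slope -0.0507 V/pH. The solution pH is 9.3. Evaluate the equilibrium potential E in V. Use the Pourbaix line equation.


Apply the Pourbaix line equation: E = E0 + slope*pH
E = -0.757 + (-0.0507)*9.3 = -0.757 + (-0.47151) = -1.22851 V
Rounded to 3 decimal places: E = -1.229 V

-1.229 V


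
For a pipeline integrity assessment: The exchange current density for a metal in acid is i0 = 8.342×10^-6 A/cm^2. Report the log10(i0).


i0 = 8.342×10^-6 A/cm^2
log10(i0) = -5.079

-5.079


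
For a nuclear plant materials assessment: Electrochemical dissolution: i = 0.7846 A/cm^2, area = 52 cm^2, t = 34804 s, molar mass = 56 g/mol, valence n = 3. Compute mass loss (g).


Apply Faraday's law: m = i*A*t*M / (n*F)
Total charge passed Q = i*A*t = 0.7846*52*34804 = 1419975.3568 C
m = Q*M/(n*F) = 1419975.3568*56/(3*96485) = 274.718 g

274.718 g


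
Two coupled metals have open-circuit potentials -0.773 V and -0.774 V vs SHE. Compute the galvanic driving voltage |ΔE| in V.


Driving voltage is the absolute potential difference.
|ΔE| = |-0.773 − (-0.774)| = 0.001 V

0.001 V


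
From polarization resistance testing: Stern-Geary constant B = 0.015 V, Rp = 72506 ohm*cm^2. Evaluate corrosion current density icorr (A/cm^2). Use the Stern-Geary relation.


Apply the Stern-Geary relation: icorr = B / Rp
icorr = 0.015 / 72506 = 2.069×10^-7 A/cm^2

2.069×10^-7 A/cm^2


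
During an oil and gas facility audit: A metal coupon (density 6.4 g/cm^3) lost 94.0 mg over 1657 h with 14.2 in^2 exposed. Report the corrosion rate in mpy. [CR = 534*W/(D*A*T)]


Apply the mpy weight-loss relation: CR = 534 * W / (D * A * T)
Numerator: 534 * 94.0 = 50196.0
Denominator: 6.4 * 14.2 * 1657 = 150588.16
CR = 50196.0 / 150588.16 = 0.33333 mpy

0.33333 mpy


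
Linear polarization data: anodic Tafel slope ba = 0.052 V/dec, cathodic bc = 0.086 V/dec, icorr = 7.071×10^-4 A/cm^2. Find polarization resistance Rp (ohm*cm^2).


Apply the Stern-Geary equation: Rp = ba*bc / (2.303*icorr*(ba+bc))
ba*bc = 0.052*0.086 = 0.004472
ba+bc = 0.138; 2.303*icorr*(ba+bc) = 2.303*7.071×10^-4*0.138 = 2.2472628×10^-4
Rp = 0.004472 / 2.2472628×10^-4 = 19.9 ohm*cm^2

19.9 ohm*cm^2


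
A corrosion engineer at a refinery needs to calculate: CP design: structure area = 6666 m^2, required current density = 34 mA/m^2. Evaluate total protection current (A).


I = area * current density, then convert mA → A (÷1000)
I = 6666 * 34 / 1000 = 226.64 A

226.64 A


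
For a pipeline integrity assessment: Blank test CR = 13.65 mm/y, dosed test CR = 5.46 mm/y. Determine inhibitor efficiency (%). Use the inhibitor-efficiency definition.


Apply the inhibitor-efficiency definition: IE = (CR_blank − CR_inh)/CR_blank × 100
IE = (13.65 − 5.46) / 13.65 × 100
IE = 8.19 / 13.65 × 100 = 60.0 %

60.0 %


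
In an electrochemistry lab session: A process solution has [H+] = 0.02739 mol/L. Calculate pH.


pH = −log10[H+]
pH = −log10(0.02739) = 1.56

1.56


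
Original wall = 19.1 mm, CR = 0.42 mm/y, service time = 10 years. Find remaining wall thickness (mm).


Remaining wall = original − CR × time
t = 19.1 − 0.42*10 = 19.1 − 4.2 = 14.9 mm

14.9 mm


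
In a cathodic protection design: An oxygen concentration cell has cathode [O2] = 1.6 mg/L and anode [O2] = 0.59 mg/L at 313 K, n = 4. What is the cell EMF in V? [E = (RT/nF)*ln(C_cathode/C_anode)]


Apply the Nernst concentration-cell relation: E = (RT/nF)*ln(C_cathode/C_anode)
RT/nF = 8.314*313/(4*96485) = 0.00674271 V
ln(1.6/0.59) = 0.99764
E = 0.00674271 * 0.99764 = 0.00673 V

0.00673 V


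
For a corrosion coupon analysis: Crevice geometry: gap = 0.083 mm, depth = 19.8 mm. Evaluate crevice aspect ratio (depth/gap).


Aspect ratio = depth / gap
Ratio = 19.8 / 0.083 = 238.6

238.6


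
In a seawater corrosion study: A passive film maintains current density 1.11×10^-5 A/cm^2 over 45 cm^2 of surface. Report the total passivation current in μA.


I = i_pass * A, then convert A → μA (×10^6)
I = 1.11×10^-5 * 45 * 10^6 = 499.5 μA

499.5 μA


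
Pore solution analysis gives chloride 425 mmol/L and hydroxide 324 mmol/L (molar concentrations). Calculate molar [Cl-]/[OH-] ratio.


Threshold parameter = [Cl-] / [OH-] (molar basis; both in mmol/L, so units cancel)
Ratio = 425 / 324 = 1.31

1.31


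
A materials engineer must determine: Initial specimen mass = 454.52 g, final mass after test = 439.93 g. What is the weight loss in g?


Weight loss = initial − final
WL = 454.52 − 439.93 = 14.59 g

14.59 g


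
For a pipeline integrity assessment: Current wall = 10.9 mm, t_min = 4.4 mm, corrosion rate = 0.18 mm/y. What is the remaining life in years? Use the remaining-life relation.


Apply the remaining-life relation: RL = (t_current − t_min) / CR
RL = (10.9 − 4.4) / 0.18 = 6.5 / 0.18 = 36.1 years

36.1 years


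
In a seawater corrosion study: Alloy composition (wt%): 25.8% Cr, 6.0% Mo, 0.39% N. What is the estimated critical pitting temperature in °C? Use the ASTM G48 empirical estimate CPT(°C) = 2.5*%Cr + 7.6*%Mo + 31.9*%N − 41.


Apply the ASTM G48 empirical CPT estimate: CPT(°C) = 2.5*%Cr + 7.6*%Mo + 31.9*%N − 41
2.5*25.8 = 64.5; 7.6*6.0 = 45.6; 31.9*0.39 = 12.441
CPT = 64.5 + 45.6 + 12.441 − 41 = 81.541 °C
Rounded to 0.1 °C: CPT ≈ 81.5 °C

81.5 °C


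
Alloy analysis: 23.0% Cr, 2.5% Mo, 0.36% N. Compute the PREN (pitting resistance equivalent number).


Apply the PREN formula: PREN = Cr + 3.3*Mo + 16*N
PREN = 23.0 + 3.3*2.5 + 16*0.36
PREN = 23.0 + 8.25 + 5.76 = 37.01

37.01


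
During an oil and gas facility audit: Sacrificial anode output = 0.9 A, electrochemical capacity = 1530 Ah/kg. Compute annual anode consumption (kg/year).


Annual consumption = current * hours per year / capacity
Rate = 0.9 * 8760 / 1530 = 5.2 kg/year

5.2 kg/year


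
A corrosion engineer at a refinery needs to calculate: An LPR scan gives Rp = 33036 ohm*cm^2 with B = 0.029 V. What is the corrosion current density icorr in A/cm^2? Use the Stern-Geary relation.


Apply the Stern-Geary relation: icorr = B / Rp
icorr = 0.029 / 33036 = 8.778×10^-7 A/cm^2

8.778×10^-7 A/cm^2


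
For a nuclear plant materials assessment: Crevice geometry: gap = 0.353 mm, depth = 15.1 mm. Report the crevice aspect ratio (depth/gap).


Aspect ratio = depth / gap
Ratio = 15.1 / 0.353 = 42.8

42.8


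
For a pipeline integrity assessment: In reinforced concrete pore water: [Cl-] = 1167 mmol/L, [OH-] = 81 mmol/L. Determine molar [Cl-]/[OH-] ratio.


Threshold parameter = [Cl-] / [OH-] (molar basis; both in mmol/L, so units cancel)
Ratio = 1167 / 81 = 14.41

14.41


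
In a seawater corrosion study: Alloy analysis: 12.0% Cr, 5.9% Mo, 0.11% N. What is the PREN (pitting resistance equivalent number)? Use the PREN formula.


Apply the PREN formula: PREN = Cr + 3.3*Mo + 16*N
PREN = 12.0 + 3.3*5.9 + 16*0.11
PREN = 12.0 + 19.47 + 1.76 = 33.23

33.23


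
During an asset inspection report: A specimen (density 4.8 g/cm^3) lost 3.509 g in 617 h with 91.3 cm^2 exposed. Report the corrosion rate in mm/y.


Apply the mm/y weight-loss relation: CR = 87600 * W / (D * A * T)
Numerator: 87600 * 3.509 = 307388.4
Denominator: 4.8 * 91.3 * 617 = 270394.08
CR = 307388.4 / 270394.08 = 1.13682 mm/y

1.13682 mm/y


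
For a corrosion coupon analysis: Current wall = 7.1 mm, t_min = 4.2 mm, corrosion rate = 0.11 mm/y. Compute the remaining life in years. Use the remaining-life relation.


Apply the remaining-life relation: RL = (t_current − t_min) / CR
RL = (7.1 − 4.2) / 0.11 = 2.9 / 0.11 = 26.4 years

26.4 years


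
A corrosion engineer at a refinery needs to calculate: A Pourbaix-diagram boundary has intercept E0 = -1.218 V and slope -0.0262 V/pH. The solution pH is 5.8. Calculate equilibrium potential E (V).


Apply the Pourbaix line equation: E = E0 + slope*pH
E = -1.218 + (-0.0262)*5.8 = -1.218 + (-0.15196) = -1.36996 V
Rounded to 4 decimal places: E = -1.3700 V

-1.3700 V


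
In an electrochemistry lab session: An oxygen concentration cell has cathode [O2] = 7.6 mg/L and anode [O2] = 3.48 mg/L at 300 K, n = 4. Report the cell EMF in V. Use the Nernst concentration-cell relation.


Apply the Nernst concentration-cell relation: E = (RT/nF)*ln(C_cathode/C_anode)
RT/nF = 8.314*300/(4*96485) = 0.00646266 V
ln(7.6/3.48) = 0.78112
E = 0.00646266 * 0.78112 = 0.00505 V

0.00505 V


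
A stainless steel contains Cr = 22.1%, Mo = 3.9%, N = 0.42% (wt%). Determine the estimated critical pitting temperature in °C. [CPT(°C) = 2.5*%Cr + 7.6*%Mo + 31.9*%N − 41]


Apply the ASTM G48 empirical CPT estimate: CPT(°C) = 2.5*%Cr + 7.6*%Mo + 31.9*%N − 41
2.5*22.1 = 55.25; 7.6*3.9 = 29.64; 31.9*0.42 = 13.398
CPT = 55.25 + 29.64 + 13.398 − 41 = 57.288 °C
Rounded to 0.1 °C: CPT ≈ 57.3 °C

57.3 °C


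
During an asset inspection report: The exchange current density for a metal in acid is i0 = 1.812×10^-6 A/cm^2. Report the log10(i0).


i0 = 1.812×10^-6 A/cm^2
log10(i0) = -5.742

-5.742


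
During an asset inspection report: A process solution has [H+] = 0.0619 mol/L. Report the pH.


pH = −log10[H+]
pH = −log10(0.0619) = 1.21

1.21


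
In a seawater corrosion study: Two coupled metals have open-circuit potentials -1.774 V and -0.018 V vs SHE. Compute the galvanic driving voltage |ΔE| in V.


Driving voltage is the absolute potential difference.
|ΔE| = |-1.774 − (-0.018)| = 1.756 V

1.756 V


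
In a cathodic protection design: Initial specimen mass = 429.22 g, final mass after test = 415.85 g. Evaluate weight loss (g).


Weight loss = initial − final
WL = 429.22 − 415.85 = 13.37 g

13.37 g


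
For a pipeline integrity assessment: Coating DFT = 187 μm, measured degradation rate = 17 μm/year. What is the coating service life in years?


Service life = thickness / degradation rate
Life = 187 / 17 = 11.0 years

11.0 years


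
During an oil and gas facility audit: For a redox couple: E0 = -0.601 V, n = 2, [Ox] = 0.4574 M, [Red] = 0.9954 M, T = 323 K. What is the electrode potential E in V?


Apply the Nernst equation: E = E0 + (RT/nF)*ln([Ox]/[Red])
Step 1: RT/nF = 8.314*323/(2*96485) = 0.01391627 V
Step 2: [Ox]/[Red] = 0.4574/0.9954 = 0.459514
Step 3: ln(0.459514) = -0.777586
Step 4: correction = 0.01391627 * -0.777586 = -0.0108 V
E = -0.601 + -0.0108 = -0.6118 V

-0.6118 V


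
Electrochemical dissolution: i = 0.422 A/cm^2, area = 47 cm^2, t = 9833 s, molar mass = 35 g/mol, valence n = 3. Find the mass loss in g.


Apply Faraday's law: m = i*A*t*M / (n*F)
Total charge passed Q = i*A*t = 0.422*47*9833 = 195027.722 C
m = Q*M/(n*F) = 195027.722*35/(3*96485) = 23.58215 g

23.58215 g


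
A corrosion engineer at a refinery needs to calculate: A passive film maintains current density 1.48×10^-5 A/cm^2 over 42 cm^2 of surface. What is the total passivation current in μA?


I = i_pass * A, then convert A → μA (×10^6)
I = 1.48×10^-5 * 42 * 10^6 = 621.6 μA

621.6 μA


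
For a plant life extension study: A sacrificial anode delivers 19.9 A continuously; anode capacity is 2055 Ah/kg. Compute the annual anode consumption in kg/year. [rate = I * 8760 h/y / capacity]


Annual consumption = current * hours per year / capacity
Rate = 19.9 * 8760 / 2055 = 84.8 kg/year

84.8 kg/year


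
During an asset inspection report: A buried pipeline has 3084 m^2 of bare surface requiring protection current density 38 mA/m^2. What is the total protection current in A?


I = area * current density, then convert mA → A (÷1000)
I = 3084 * 38 / 1000 = 117.19 A

117.19 A


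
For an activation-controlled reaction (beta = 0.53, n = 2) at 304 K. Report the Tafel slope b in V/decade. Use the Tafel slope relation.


Apply the Tafel slope relation: b = 2.303*R*T/(beta*n*F)
Numerator: 2.303 * 8.314 * 304 = 5820.73
Denominator: 0.53 * 2 * 96485 = 102274.1
b = 5820.73 / 102274.1 = 0.057 V/decade

0.057 V/decade


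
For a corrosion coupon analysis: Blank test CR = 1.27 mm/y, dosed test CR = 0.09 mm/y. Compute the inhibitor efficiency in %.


Apply the inhibitor-efficiency definition: IE = (CR_blank − CR_inh)/CR_blank × 100
IE = (1.27 − 0.09) / 1.27 × 100
IE = 1.18 / 1.27 × 100 = 92.9 %

92.9 %


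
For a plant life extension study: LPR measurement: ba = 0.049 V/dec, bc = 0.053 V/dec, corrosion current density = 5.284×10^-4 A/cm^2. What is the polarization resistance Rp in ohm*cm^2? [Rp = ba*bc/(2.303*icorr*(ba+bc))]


Apply the Stern-Geary equation: Rp = ba*bc / (2.303*icorr*(ba+bc))
ba*bc = 0.049*0.053 = 0.002597
ba+bc = 0.102; 2.303*icorr*(ba+bc) = 2.303*5.284×10^-4*0.102 = 1.2412433×10^-4
Rp = 0.002597 / 1.2412433×10^-4 = 20.9 ohm*cm^2

20.9 ohm*cm^2


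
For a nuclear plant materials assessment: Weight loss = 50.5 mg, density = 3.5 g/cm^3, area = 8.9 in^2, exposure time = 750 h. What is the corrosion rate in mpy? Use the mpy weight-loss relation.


Apply the mpy weight-loss relation: CR = 534 * W / (D * A * T)
Numerator: 534 * 50.5 = 26967.0
Denominator: 3.5 * 8.9 * 750 = 23362.5
CR = 26967.0 / 23362.5 = 1.154 mpy

1.154 mpy
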